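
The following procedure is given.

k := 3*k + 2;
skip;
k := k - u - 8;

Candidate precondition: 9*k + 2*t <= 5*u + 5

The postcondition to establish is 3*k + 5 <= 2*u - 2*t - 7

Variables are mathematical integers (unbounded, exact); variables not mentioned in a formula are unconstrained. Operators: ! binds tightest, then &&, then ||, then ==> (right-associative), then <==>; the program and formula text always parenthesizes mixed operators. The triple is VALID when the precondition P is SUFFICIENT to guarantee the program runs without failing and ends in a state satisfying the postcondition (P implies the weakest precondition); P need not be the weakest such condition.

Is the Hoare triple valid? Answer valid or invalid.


Working backward. After the program, the postcondition 3*k + 5 <= 2*u - 2*t - 7 must hold; in canonical form it is 3*k + 2*t <= 2*u - 12.
Before k := k - u - 8: 3*k + 2*t <= 5*u + 12
Before skip: 3*k + 2*t <= 5*u + 12
Before k := 3*k + 2: 9*k + 2*t <= 5*u + 6
The weakest precondition is 9*k + 2*t <= 5*u + 6.
Check whether 9*k + 2*t <= 5*u + 5 implies it.
Every state satisfying the precondition satisfies the weakest precondition: the implication holds.
Answer: valid


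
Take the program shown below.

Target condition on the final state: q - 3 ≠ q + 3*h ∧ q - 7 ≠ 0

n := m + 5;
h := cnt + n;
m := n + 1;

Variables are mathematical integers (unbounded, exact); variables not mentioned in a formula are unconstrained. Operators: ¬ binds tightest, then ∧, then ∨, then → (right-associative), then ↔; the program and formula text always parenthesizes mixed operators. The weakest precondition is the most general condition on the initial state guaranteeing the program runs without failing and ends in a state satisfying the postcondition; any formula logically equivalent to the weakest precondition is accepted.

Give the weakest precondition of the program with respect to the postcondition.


Working backward. After the program, the postcondition q - 3 ≠ q + 3*h ∧ q - 7 ≠ 0 must hold; in canonical form it is 3*h ≠ -3 ∧ q ≠ 7.
Before m := n + 1: 3*h ≠ -3 ∧ q ≠ 7
Before h := cnt + n: 3*cnt + 3*n ≠ -3 ∧ q ≠ 7
Before n := m + 5: 3*cnt + 3*m ≠ -18 ∧ q ≠ 7
Answer: WP = 3*cnt + 3*m ≠ -18 ∧ q ≠ 7


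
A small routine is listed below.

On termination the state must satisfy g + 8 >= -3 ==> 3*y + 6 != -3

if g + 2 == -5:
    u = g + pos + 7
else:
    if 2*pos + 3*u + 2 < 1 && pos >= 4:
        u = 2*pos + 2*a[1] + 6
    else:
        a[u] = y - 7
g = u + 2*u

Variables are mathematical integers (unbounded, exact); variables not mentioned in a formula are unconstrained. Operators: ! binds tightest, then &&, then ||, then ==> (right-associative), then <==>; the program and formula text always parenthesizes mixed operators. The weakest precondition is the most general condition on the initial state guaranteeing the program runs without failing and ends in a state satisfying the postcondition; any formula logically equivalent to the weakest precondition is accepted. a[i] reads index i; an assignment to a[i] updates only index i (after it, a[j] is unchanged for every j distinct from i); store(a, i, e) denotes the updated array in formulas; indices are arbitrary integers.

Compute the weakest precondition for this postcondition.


Working backward. After the program, the postcondition g + 8 >= -3 ==> 3*y + 6 != -3 must hold; in canonical form it is g >= -11 ==> 3*y != -9.
Before g := u + 2*u: 3*u >= -11 ==> 3*y != -9
Then branch requires 3*g + 3*pos >= -32 ==> 3*y != -9; else branch requires ((2*pos + 3*u < -1 && pos >= 4) ==> (6*a[1] + 6*pos >= -29 ==> 3*y != -9)) && ((!(2*pos + 3*u < -1 && pos >= 4)) ==> (3*u >= -11 ==> 3*y != -9)).
Before the if: (g == -7 ==> (3*g + 3*pos >= -32 ==> 3*y != -9)) && ((!(g == -7)) ==> (((2*pos + 3*u < -1 && pos >= 4) ==> (6*a[1] + 6*pos >= -29 ==> 3*y != -9)) && ((!(2*pos + 3*u < -1 && pos >= 4)) ==> (3*u >= -11 ==> 3*y != -9))))
Answer: WP = (g == -7 ==> (3*g + 3*pos >= -32 ==> 3*y != -9)) && ((!(g == -7)) ==> (((2*pos + 3*u < -1 && pos >= 4) ==> (6*a[1] + 6*pos >= -29 ==> 3*y != -9)) && ((!(2*pos + 3*u < -1 && pos >= 4)) ==> (3*u >= -11 ==> 3*y != -9))))


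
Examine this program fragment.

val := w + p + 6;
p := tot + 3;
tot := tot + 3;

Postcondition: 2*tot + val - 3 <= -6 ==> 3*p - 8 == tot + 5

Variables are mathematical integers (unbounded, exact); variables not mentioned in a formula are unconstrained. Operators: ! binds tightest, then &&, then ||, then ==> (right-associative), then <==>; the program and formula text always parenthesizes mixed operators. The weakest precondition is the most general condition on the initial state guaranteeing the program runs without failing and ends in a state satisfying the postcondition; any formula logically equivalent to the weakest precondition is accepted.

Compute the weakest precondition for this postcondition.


Working backward. After the program, the postcondition 2*tot + val - 3 <= -6 ==> 3*p - 8 == tot + 5 must hold; in canonical form it is 2*tot + val <= -3 ==> 3*p == tot + 13.
Before tot := tot + 3: 2*tot + val <= -9 ==> 3*p == tot + 16
Before p := tot + 3: 2*tot + val <= -9 ==> 2*tot == 7
Before val := w + p + 6: p + 2*tot + w <= -15 ==> 2*tot == 7
Answer: WP = p + 2*tot + w <= -15 ==> 2*tot == 7


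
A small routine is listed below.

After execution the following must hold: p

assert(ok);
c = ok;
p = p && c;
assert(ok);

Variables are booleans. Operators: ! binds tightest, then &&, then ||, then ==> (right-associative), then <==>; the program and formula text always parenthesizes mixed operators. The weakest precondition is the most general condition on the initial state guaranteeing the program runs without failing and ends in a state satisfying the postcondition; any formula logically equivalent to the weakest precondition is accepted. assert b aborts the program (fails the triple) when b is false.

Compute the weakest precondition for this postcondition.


Working backward. After the program, p must hold.
Before assert ok: ok && p
Before p := p && c: ok && p && c
Before c := ok: ok && p
Before assert ok: ok && p
Answer: WP = ok && p


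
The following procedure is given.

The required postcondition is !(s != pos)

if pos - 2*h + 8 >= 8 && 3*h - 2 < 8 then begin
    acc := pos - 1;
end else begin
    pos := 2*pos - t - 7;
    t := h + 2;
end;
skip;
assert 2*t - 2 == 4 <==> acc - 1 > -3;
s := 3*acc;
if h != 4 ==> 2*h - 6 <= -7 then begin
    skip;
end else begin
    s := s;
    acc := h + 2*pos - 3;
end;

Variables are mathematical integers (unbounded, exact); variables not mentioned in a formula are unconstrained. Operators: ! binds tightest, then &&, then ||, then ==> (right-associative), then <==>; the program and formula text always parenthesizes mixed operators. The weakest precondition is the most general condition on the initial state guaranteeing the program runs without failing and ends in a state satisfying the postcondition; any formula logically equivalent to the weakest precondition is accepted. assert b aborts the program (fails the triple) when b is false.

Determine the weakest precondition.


Working backward. After the program, !(s != pos) must hold.
Then branch requires !(s != pos); else branch requires !(s != pos).
Before the if: ((h != 4 ==> 2*h <= -1) ==> (!(s != pos))) && ((!(h != 4 ==> 2*h <= -1)) ==> (!(s != pos)))
Before s := 3*acc: ((h != 4 ==> 2*h <= -1) ==> (!(3*acc != pos))) && ((!(h != 4 ==> 2*h <= -1)) ==> (!(3*acc != pos)))
Before assert 2*t - 2 == 4 <==> acc - 1 > -3: (2*t == 6 <==> acc > -2) && ((h != 4 ==> 2*h <= -1) ==> (!(3*acc != pos))) && ((!(h != 4 ==> 2*h <= -1)) ==> (!(3*acc != pos)))
Before skip: (2*t == 6 <==> acc > -2) && ((h != 4 ==> 2*h <= -1) ==> (!(3*acc != pos))) && ((!(h != 4 ==> 2*h <= -1)) ==> (!(3*acc != pos)))
Then branch requires (2*t == 6 <==> pos > -1) && ((h != 4 ==> 2*h <= -1) ==> (!(2*pos != 3))) && ((!(h != 4 ==> 2*h <= -1)) ==> (!(2*pos != 3))); else branch requires (2*h == 2 <==> acc > -2) && ((h != 4 ==> 2*h <= -1) ==> (!(3*acc + t != 2*pos - 7))) && ((!(h != 4 ==> 2*h <= -1)) ==> (!(3*acc + t != 2*pos - 7))).
Before the if: ((pos >= 2*h && 3*h < 10) ==> ((2*t == 6 <==> pos > -1) && ((h != 4 ==> 2*h <= -1) ==> (!(2*pos != 3))) && ((!(h != 4 ==> 2*h <= -1)) ==> (!(2*pos != 3))))) && ((!(pos >= 2*h && 3*h < 10)) ==> ((2*h == 2 <==> acc > -2) && ((h != 4 ==> 2*h <= -1) ==> (!(3*acc + t != 2*pos - 7))) && ((!(h != 4 ==> 2*h <= -1)) ==> (!(3*acc + t != 2*pos - 7)))))
Answer: WP = ((pos >= 2*h && 3*h < 10) ==> ((2*t == 6 <==> pos > -1) && ((h != 4 ==> 2*h <= -1) ==> (!(2*pos != 3))) && ((!(h != 4 ==> 2*h <= -1)) ==> (!(2*pos != 3))))) && ((!(pos >= 2*h && 3*h < 10)) ==> ((2*h == 2 <==> acc > -2) && ((h != 4 ==> 2*h <= -1) ==> (!(3*acc + t != 2*pos - 7))) && ((!(h != 4 ==> 2*h <= -1)) ==> (!(3*acc + t != 2*pos - 7)))))


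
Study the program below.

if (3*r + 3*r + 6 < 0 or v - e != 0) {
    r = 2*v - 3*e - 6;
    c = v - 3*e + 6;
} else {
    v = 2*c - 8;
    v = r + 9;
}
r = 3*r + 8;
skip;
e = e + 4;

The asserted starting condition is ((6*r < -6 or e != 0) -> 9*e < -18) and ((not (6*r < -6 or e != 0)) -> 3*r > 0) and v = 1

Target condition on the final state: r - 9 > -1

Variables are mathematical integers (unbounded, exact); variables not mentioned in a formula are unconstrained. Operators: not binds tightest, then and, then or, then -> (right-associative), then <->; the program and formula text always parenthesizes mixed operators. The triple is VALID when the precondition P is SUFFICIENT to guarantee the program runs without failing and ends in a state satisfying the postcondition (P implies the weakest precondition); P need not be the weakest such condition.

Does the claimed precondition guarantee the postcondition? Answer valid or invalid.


Working backward. After the program, the postcondition r - 9 > -1 must hold; in canonical form it is r > 8.
Before e := e + 4: r > 8
Before skip: r > 8
Before r := 3*r + 8: 3*r > 0
Then branch requires 6*v > 9*e + 18; else branch requires 3*r > 0.
Before the if: ((6*r < -6 or v != e) -> 6*v > 9*e + 18) and ((not (6*r < -6 or v != e)) -> 3*r > 0)
The weakest precondition is ((6*r < -6 or v != e) -> 6*v > 9*e + 18) and ((not (6*r < -6 or v != e)) -> 3*r > 0).
Check whether ((6*r < -6 or e != 0) -> 9*e < -18) and ((not (6*r < -6 or e != 0)) -> 3*r > 0) and v = 1 implies it.
Countermodel: at the initial state e = 0, r = 1, v = 1, the precondition holds but the weakest precondition fails.
Answer: invalid


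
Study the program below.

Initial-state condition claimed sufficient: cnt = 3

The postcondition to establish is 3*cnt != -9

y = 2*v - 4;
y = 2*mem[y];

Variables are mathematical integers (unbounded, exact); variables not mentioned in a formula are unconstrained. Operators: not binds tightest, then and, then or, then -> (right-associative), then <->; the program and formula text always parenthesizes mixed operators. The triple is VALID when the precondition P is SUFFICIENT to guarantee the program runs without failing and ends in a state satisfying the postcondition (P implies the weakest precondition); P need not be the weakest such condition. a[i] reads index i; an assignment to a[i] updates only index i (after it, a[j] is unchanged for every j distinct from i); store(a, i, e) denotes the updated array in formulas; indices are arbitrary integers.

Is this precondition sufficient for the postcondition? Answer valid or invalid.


Working backward. After the program, 3*cnt != -9 must hold.
Before y := 2*mem[y]: 3*cnt != -9
Before y := 2*v - 4: 3*cnt != -9
The weakest precondition is 3*cnt != -9.
Check whether cnt = 3 implies it.
Every state satisfying the precondition satisfies the weakest precondition: the implication holds.
Answer: valid


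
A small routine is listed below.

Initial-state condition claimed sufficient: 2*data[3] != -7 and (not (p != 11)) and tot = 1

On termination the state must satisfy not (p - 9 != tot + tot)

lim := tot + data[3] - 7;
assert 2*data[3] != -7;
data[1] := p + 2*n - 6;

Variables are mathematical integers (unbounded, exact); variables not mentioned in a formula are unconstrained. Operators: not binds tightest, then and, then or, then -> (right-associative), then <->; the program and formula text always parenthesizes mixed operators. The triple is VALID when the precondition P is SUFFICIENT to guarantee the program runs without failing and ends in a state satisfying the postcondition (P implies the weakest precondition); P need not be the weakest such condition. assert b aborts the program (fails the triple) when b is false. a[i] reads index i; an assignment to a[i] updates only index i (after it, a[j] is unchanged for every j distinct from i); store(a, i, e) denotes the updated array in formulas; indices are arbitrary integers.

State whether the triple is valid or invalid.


Working backward. After the program, the postcondition not (p - 9 != tot + tot) must hold; in canonical form it is not (p != 2*tot + 9).
Before data[1] := p + 2*n - 6: not (p != 2*tot + 9)
Before assert 2*data[3] != -7: 2*data[3] != -7 and (not (p != 2*tot + 9))
Before lim := tot + data[3] - 7: 2*data[3] != -7 and (not (p != 2*tot + 9))
The weakest precondition is 2*data[3] != -7 and (not (p != 2*tot + 9)).
Check whether 2*data[3] != -7 and (not (p != 11)) and tot = 1 implies it.
Every state satisfying the precondition satisfies the weakest precondition: the implication holds.
Answer: valid


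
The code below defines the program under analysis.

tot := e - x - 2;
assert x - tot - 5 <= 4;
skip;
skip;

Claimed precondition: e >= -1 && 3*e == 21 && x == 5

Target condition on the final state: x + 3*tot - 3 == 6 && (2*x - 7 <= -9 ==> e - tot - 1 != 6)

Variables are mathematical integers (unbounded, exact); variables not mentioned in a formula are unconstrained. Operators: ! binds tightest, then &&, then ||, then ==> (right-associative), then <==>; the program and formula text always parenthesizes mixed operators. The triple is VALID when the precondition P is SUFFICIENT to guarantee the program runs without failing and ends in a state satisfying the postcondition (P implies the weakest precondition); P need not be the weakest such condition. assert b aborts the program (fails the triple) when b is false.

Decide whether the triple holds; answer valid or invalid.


Working backward. After the program, the postcondition x + 3*tot - 3 == 6 && (2*x - 7 <= -9 ==> e - tot - 1 != 6) must hold; in canonical form it is 3*tot + x == 9 && (2*x <= -2 ==> e != tot + 7).
Before skip: 3*tot + x == 9 && (2*x <= -2 ==> e != tot + 7)
Before skip: 3*tot + x == 9 && (2*x <= -2 ==> e != tot + 7)
Before assert x - tot - 5 <= 4: x <= tot + 9 && 3*tot + x == 9 && (2*x <= -2 ==> e != tot + 7)
Before tot := e - x - 2: 2*x <= e + 7 && 3*e == 2*x + 15 && (2*x <= -2 ==> x != 5)
The weakest precondition is 2*x <= e + 7 && 3*e == 2*x + 15 && (2*x <= -2 ==> x != 5).
Check whether e >= -1 && 3*e == 21 && x == 5 implies it.
Countermodel: at the initial state e = 7, x = 5, the precondition holds but the weakest precondition fails.
Answer: invalid


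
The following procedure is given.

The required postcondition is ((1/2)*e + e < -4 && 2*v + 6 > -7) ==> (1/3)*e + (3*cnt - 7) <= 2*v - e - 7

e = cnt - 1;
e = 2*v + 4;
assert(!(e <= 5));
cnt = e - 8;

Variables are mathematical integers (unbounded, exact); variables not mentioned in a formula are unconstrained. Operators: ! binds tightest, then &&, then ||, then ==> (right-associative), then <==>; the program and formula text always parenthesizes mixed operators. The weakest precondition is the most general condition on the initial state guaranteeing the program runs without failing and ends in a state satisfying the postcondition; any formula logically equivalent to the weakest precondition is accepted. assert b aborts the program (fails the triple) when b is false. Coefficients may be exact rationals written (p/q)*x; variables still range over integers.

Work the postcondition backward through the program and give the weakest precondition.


Working backward. After the program, the postcondition ((1/2)*e + e < -4 && 2*v + 6 > -7) ==> (1/3)*e + (3*cnt - 7) <= 2*v - e - 7 must hold; in canonical form it is ((3/2)*e < -4 && 2*v > -13) ==> 3*cnt + (4/3)*e <= 2*v.
Before cnt := e - 8: ((3/2)*e < -4 && 2*v > -13) ==> (13/3)*e <= 2*v + 24
Before assert !(e <= 5): (!(e <= 5)) && (((3/2)*e < -4 && 2*v > -13) ==> (13/3)*e <= 2*v + 24)
Before e := 2*v + 4: (!(2*v <= 1)) && ((3*v < -10 && 2*v > -13) ==> (20/3)*v <= 20/3)
Before e := cnt - 1: (!(2*v <= 1)) && ((3*v < -10 && 2*v > -13) ==> (20/3)*v <= 20/3)
Answer: WP = (!(2*v <= 1)) && ((3*v < -10 && 2*v > -13) ==> (20/3)*v <= 20/3)


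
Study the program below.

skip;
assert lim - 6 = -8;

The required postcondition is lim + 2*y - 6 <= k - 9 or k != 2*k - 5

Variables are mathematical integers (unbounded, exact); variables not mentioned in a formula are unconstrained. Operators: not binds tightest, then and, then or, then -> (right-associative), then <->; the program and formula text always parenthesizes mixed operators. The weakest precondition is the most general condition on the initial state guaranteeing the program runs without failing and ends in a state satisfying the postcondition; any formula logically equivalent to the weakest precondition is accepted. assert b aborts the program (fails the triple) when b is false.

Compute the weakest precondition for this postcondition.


Working backward. After the program, the postcondition lim + 2*y - 6 <= k - 9 or k != 2*k - 5 must hold; in canonical form it is lim + 2*y <= k - 3 or k != 5.
Before assert lim - 6 = -8: lim = -2 and (lim + 2*y <= k - 3 or k != 5)
Before skip: lim = -2 and (lim + 2*y <= k - 3 or k != 5)
Answer: WP = lim = -2 and (lim + 2*y <= k - 3 or k != 5)


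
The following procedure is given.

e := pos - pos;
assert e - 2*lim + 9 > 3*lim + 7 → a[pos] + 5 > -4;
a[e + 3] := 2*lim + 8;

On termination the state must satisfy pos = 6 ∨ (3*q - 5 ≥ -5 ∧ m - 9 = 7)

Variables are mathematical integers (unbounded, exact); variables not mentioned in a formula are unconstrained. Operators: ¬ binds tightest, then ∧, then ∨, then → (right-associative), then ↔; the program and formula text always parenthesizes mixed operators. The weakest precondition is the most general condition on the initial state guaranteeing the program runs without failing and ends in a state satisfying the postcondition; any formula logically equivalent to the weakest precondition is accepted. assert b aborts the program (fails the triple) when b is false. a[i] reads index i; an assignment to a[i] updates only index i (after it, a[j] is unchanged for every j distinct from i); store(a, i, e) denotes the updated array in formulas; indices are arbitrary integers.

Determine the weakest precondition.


Working backward. After the program, the postcondition pos = 6 ∨ (3*q - 5 ≥ -5 ∧ m - 9 = 7) must hold; in canonical form it is pos = 6 ∨ (3*q ≥ 0 ∧ m = 16).
Before a[e + 3] := 2*lim + 8: pos = 6 ∨ (3*q ≥ 0 ∧ m = 16)
Before assert e - 2*lim + 9 > 3*lim + 7 → a[pos] + 5 > -4: (e > 5*lim - 2 → a[pos] > -9) ∧ (pos = 6 ∨ (3*q ≥ 0 ∧ m = 16))
Before e := pos - pos: (5*lim < 2 → a[pos] > -9) ∧ (pos = 6 ∨ (3*q ≥ 0 ∧ m = 16))
Answer: WP = (5*lim < 2 → a[pos] > -9) ∧ (pos = 6 ∨ (3*q ≥ 0 ∧ m = 16))


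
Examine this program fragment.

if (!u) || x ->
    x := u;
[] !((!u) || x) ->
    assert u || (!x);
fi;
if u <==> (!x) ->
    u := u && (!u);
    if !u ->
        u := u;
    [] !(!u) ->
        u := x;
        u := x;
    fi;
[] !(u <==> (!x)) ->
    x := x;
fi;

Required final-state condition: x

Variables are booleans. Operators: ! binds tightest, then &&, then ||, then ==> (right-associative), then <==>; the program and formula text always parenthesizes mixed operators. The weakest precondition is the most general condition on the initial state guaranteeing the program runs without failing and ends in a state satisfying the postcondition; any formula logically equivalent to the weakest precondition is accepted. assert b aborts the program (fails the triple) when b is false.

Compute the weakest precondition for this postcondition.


Working backward. After the program, x must hold.
Then branch requires x; else branch requires x.
Before the if: ((u <==> (!x)) ==> x) && ((!(u <==> (!x))) ==> x)
Then branch requires ((u <==> (!u)) ==> u) && ((!(u <==> (!u))) ==> u); else branch requires (u || (!x)) && ((u <==> (!x)) ==> x) && ((!(u <==> (!x))) ==> x).
Before the if: (((!u) || x) ==> (((u <==> (!u)) ==> u) && ((!(u <==> (!u))) ==> u))) && ((!((!u) || x)) ==> ((u || (!x)) && ((u <==> (!x)) ==> x) && ((!(u <==> (!x))) ==> x)))
Answer: WP = (((!u) || x) ==> (((u <==> (!u)) ==> u) && ((!(u <==> (!u))) ==> u))) && ((!((!u) || x)) ==> ((u || (!x)) && ((u <==> (!x)) ==> x) && ((!(u <==> (!x))) ==> x)))


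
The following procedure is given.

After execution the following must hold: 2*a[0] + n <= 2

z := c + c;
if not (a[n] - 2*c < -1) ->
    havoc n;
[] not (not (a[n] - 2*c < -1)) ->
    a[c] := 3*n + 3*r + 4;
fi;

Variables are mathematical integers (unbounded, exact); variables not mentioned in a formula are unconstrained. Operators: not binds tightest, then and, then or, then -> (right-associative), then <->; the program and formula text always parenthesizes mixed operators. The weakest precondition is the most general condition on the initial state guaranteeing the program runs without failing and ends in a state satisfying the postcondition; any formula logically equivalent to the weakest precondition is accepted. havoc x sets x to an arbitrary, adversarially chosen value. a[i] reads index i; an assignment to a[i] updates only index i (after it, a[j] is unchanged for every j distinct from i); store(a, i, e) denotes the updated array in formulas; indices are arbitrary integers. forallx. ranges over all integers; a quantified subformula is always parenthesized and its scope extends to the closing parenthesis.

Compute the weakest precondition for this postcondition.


Working backward. After the program, 2*a[0] + n <= 2 must hold.
Then branch requires forall n_1. 2*a[0] + n_1 <= 2; else branch requires 2*store(a, c, 3*n + 3*r + 4)[0] + n <= 2.
Before the if: ((not (a[n] < 2*c - 1)) -> (forall n_1. 2*a[0] + n_1 <= 2)) and (a[n] < 2*c - 1 -> 2*store(a, c, 3*n + 3*r + 4)[0] + n <= 2)
Before z := c + c: ((not (a[n] < 2*c - 1)) -> (forall n_1. 2*a[0] + n_1 <= 2)) and (a[n] < 2*c - 1 -> 2*store(a, c, 3*n + 3*r + 4)[0] + n <= 2)
Answer: WP = ((not (a[n] < 2*c - 1)) -> (forall n_1. 2*a[0] + n_1 <= 2)) and (a[n] < 2*c - 1 -> 2*store(a, c, 3*n + 3*r + 4)[0] + n <= 2)


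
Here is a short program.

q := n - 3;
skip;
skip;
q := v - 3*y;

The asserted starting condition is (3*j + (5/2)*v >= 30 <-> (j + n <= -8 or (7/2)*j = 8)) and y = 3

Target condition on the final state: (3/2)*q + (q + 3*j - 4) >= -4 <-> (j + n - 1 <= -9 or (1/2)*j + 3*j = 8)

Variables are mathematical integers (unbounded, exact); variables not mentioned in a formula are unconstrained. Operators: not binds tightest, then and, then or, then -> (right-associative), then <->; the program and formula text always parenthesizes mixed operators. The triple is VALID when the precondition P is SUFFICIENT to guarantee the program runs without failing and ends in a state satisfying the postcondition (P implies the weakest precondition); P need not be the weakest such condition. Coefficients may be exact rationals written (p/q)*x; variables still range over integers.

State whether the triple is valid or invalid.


Working backward. After the program, the postcondition (3/2)*q + (q + 3*j - 4) >= -4 <-> (j + n - 1 <= -9 or (1/2)*j + 3*j = 8) must hold; in canonical form it is 3*j + (5/2)*q >= 0 <-> (j + n <= -8 or (7/2)*j = 8).
Before q := v - 3*y: 3*j + (5/2)*v >= (15/2)*y <-> (j + n <= -8 or (7/2)*j = 8)
Before skip: 3*j + (5/2)*v >= (15/2)*y <-> (j + n <= -8 or (7/2)*j = 8)
Before skip: 3*j + (5/2)*v >= (15/2)*y <-> (j + n <= -8 or (7/2)*j = 8)
Before q := n - 3: 3*j + (5/2)*v >= (15/2)*y <-> (j + n <= -8 or (7/2)*j = 8)
The weakest precondition is 3*j + (5/2)*v >= (15/2)*y <-> (j + n <= -8 or (7/2)*j = 8).
Check whether (3*j + (5/2)*v >= 30 <-> (j + n <= -8 or (7/2)*j = 8)) and y = 3 implies it.
Countermodel: at the initial state j = 10, n = -17, v = -3, y = 3, the precondition holds but the weakest precondition fails.
Answer: invalid


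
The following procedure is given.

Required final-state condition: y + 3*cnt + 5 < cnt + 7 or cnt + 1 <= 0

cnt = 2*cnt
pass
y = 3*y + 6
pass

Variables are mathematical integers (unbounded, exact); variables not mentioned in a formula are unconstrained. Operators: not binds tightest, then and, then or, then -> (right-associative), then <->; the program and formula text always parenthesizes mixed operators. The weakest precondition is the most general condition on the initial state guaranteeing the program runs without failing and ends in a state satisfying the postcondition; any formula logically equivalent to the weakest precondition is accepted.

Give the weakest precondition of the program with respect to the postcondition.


Working backward. After the program, the postcondition y + 3*cnt + 5 < cnt + 7 or cnt + 1 <= 0 must hold; in canonical form it is 2*cnt + y < 2 or cnt <= -1.
Before skip: 2*cnt + y < 2 or cnt <= -1
Before y := 3*y + 6: 2*cnt + 3*y < -4 or cnt <= -1
Before skip: 2*cnt + 3*y < -4 or cnt <= -1
Before cnt := 2*cnt: 4*cnt + 3*y < -4 or 2*cnt <= -1
Answer: WP = 4*cnt + 3*y < -4 or 2*cnt <= -1


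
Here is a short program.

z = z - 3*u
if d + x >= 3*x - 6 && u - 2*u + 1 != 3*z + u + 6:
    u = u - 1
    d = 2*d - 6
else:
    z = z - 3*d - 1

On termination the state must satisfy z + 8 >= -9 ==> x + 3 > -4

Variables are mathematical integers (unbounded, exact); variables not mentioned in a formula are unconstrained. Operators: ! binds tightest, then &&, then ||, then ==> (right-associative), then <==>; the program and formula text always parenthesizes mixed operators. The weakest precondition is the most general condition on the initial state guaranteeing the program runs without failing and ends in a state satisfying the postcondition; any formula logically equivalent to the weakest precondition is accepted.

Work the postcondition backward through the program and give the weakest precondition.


Working backward. After the program, the postcondition z + 8 >= -9 ==> x + 3 > -4 must hold; in canonical form it is z >= -17 ==> x > -7.
Then branch requires z >= -17 ==> x > -7; else branch requires z >= 3*d - 16 ==> x > -7.
Before the if: ((d >= 2*x - 6 && 2*u + 3*z != -5) ==> (z >= -17 ==> x > -7)) && ((!(d >= 2*x - 6 && 2*u + 3*z != -5)) ==> (z >= 3*d - 16 ==> x > -7))
Before z := z - 3*u: ((d >= 2*x - 6 && 3*z != 7*u - 5) ==> (z >= 3*u - 17 ==> x > -7)) && ((!(d >= 2*x - 6 && 3*z != 7*u - 5)) ==> (z >= 3*d + 3*u - 16 ==> x > -7))
Answer: WP = ((d >= 2*x - 6 && 3*z != 7*u - 5) ==> (z >= 3*u - 17 ==> x > -7)) && ((!(d >= 2*x - 6 && 3*z != 7*u - 5)) ==> (z >= 3*d + 3*u - 16 ==> x > -7))


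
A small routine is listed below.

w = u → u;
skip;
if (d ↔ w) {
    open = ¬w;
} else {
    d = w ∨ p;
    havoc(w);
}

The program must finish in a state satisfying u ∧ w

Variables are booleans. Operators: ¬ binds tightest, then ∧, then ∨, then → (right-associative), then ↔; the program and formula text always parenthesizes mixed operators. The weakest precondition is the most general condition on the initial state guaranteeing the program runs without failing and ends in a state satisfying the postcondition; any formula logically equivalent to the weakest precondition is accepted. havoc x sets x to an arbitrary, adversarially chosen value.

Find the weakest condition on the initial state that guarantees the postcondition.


Working backward. After the program, u ∧ w must hold.
Then branch requires u ∧ w; else branch requires false.
Before the if: ((d ↔ w) → (u ∧ w)) ∧ (d ↔ w)
Before skip: ((d ↔ w) → (u ∧ w)) ∧ (d ↔ w)
Before w := u → u: (d → u) ∧ d
Answer: WP = (d → u) ∧ d


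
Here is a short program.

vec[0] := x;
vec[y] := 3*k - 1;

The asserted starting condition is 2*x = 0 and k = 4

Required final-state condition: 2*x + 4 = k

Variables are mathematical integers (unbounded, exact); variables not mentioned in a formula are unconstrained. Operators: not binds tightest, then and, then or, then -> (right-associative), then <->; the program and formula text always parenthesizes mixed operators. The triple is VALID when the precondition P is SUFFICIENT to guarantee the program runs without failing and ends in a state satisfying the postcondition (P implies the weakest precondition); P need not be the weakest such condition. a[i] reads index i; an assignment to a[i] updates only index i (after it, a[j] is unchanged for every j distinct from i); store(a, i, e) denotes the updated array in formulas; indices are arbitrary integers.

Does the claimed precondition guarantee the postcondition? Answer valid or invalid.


Working backward. After the program, the postcondition 2*x + 4 = k must hold; in canonical form it is 2*x = k - 4.
Before vec[y] := 3*k - 1: 2*x = k - 4
Before vec[0] := x: 2*x = k - 4
The weakest precondition is 2*x = k - 4.
Check whether 2*x = 0 and k = 4 implies it.
Every state satisfying the precondition satisfies the weakest precondition: the implication holds.
Answer: valid


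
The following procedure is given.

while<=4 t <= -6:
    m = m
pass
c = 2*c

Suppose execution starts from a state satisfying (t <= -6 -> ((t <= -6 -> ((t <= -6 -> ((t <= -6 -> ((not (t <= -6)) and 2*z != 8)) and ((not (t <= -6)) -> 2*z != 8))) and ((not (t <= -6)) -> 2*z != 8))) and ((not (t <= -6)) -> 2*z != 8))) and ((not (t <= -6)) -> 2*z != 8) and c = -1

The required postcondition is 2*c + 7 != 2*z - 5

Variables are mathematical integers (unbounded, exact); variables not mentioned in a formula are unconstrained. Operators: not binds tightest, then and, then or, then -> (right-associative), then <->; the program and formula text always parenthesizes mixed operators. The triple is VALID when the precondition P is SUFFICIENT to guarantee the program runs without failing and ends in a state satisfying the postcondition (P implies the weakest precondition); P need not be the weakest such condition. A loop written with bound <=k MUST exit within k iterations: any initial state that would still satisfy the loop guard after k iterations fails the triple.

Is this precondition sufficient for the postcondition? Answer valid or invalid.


Working backward. After the program, the postcondition 2*c + 7 != 2*z - 5 must hold; in canonical form it is 2*c != 2*z - 12.
Before c := 2*c: 4*c != 2*z - 12
Before skip: 4*c != 2*z - 12
Before the loop (bound <=4), unroll the exhaustion recursion (WP_0 = exit-now case; WP_j = one more guarded iteration, up to j = 4):
  WP_0: (not (t <= -6)) and 4*c != 2*z - 12
  WP_1: (t <= -6 -> ((not (t <= -6)) and 4*c != 2*z - 12)) and ((not (t <= -6)) -> 4*c != 2*z - 12)
  WP_2: (t <= -6 -> ((t <= -6 -> ((not (t <= -6)) and 4*c != 2*z - 12)) and ((not (t <= -6)) -> 4*c != 2*z - 12))) and ((not (t <= -6)) -> 4*c != 2*z - 12)
  WP_3: (t <= -6 -> ((t <= -6 -> ((t <= -6 -> ((not (t <= -6)) and 4*c != 2*z - 12)) and ((not (t <= -6)) -> 4*c != 2*z - 12))) and ((not (t <= -6)) -> 4*c != 2*z - 12))) and ((not (t <= -6)) -> 4*c != 2*z - 12)
  WP_4: (t <= -6 -> ((t <= -6 -> ((t <= -6 -> ((t <= -6 -> ((not (t <= -6)) and 4*c != 2*z - 12)) and ((not (t <= -6)) -> 4*c != 2*z - 12))) and ((not (t <= -6)) -> 4*c != 2*z - 12))) and ((not (t <= -6)) -> 4*c != 2*z - 12))) and ((not (t <= -6)) -> 4*c != 2*z - 12)
So before the loop: (t <= -6 -> ((t <= -6 -> ((t <= -6 -> ((t <= -6 -> ((not (t <= -6)) and 4*c != 2*z - 12)) and ((not (t <= -6)) -> 4*c != 2*z - 12))) and ((not (t <= -6)) -> 4*c != 2*z - 12))) and ((not (t <= -6)) -> 4*c != 2*z - 12))) and ((not (t <= -6)) -> 4*c != 2*z - 12)
The weakest precondition is (t <= -6 -> ((t <= -6 -> ((t <= -6 -> ((t <= -6 -> ((not (t <= -6)) and 4*c != 2*z - 12)) and ((not (t <= -6)) -> 4*c != 2*z - 12))) and ((not (t <= -6)) -> 4*c != 2*z - 12))) and ((not (t <= -6)) -> 4*c != 2*z - 12))) and ((not (t <= -6)) -> 4*c != 2*z - 12).
Check whether (t <= -6 -> ((t <= -6 -> ((t <= -6 -> ((t <= -6 -> ((not (t <= -6)) and 2*z != 8)) and ((not (t <= -6)) -> 2*z != 8))) and ((not (t <= -6)) -> 2*z != 8))) and ((not (t <= -6)) -> 2*z != 8))) and ((not (t <= -6)) -> 2*z != 8) and c = -1 implies it.
Every state satisfying the precondition satisfies the weakest precondition: the implication holds.
Answer: valid


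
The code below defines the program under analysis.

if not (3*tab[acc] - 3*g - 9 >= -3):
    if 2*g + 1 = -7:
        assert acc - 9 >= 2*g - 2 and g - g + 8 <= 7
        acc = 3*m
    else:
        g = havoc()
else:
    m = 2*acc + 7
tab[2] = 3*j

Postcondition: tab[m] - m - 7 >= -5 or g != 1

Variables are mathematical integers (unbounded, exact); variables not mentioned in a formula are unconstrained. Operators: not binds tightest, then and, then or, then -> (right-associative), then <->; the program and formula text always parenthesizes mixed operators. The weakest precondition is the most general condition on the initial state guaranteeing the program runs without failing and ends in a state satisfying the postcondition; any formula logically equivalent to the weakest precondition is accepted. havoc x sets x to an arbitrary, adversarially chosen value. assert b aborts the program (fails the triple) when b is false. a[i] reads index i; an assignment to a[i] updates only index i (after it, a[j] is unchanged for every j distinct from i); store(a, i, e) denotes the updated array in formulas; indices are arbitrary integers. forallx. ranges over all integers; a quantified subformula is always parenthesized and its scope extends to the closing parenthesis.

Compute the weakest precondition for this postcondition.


Working backward. After the program, the postcondition tab[m] - m - 7 >= -5 or g != 1 must hold; in canonical form it is tab[m] >= m + 2 or g != 1.
Before tab[2] := 3*j: store(tab, 2, 3*j)[m] >= m + 2 or g != 1
Then branch requires (not (2*g = -8)) and ((not (2*g = -8)) -> (forall g_1. (store(tab, 2, 3*j)[m] >= m + 2 or g_1 != 1))); else branch requires store(tab, 2, 3*j)[2*acc + 7] >= 2*acc + 9 or g != 1.
Before the if: ((not (3*tab[acc] >= 3*g + 6)) -> ((not (2*g = -8)) and ((not (2*g = -8)) -> (forall g_1. (store(tab, 2, 3*j)[m] >= m + 2 or g_1 != 1))))) and (3*tab[acc] >= 3*g + 6 -> (store(tab, 2, 3*j)[2*acc + 7] >= 2*acc + 9 or g != 1))
Answer: WP = ((not (3*tab[acc] >= 3*g + 6)) -> ((not (2*g = -8)) and ((not (2*g = -8)) -> (forall g_1. (store(tab, 2, 3*j)[m] >= m + 2 or g_1 != 1))))) and (3*tab[acc] >= 3*g + 6 -> (store(tab, 2, 3*j)[2*acc + 7] >= 2*acc + 9 or g != 1))


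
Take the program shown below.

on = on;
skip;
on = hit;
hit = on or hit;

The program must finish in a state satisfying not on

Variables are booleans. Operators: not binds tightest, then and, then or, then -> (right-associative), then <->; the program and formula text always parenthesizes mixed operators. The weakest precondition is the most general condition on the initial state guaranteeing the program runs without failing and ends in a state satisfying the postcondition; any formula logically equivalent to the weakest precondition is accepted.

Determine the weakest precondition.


Working backward. After the program, not on must hold.
Before hit := on or hit: not on
Before on := hit: not hit
Before skip: not hit
Before on := on: not hit
Answer: WP = not hit


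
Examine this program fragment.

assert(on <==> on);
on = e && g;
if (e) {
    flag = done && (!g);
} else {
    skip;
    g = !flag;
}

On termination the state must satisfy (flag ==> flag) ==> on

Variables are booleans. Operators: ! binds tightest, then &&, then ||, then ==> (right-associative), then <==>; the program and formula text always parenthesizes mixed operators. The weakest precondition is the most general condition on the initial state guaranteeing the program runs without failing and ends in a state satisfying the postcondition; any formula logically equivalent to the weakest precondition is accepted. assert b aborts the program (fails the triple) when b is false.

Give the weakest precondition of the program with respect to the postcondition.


Working backward. After the program, the postcondition (flag ==> flag) ==> on must hold; in canonical form it is on.
Then branch requires on; else branch requires on.
Before the if: (e ==> on) && ((!e) ==> on)
Before on := e && g: (e ==> (e && g)) && ((!e) ==> (e && g))
Before assert on <==> on: (e ==> (e && g)) && ((!e) ==> (e && g))
Answer: WP = (e ==> (e && g)) && ((!e) ==> (e && g))


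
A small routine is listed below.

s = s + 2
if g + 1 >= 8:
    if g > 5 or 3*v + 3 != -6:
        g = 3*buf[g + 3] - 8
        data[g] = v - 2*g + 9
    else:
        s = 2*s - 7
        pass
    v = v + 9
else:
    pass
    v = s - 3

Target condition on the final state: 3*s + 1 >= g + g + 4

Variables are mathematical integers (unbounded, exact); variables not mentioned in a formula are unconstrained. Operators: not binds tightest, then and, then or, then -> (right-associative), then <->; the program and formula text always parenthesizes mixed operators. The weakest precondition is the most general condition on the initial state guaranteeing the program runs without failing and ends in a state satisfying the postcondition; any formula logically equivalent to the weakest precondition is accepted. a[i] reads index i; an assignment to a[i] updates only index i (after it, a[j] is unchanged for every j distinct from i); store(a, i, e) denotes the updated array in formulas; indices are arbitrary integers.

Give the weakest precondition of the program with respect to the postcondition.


Working backward. After the program, the postcondition 3*s + 1 >= g + g + 4 must hold; in canonical form it is 3*s >= 2*g + 3.
Then branch requires ((g > 5 or 3*v != -9) -> 3*s >= 6*buf[g + 3] - 13) and ((not (g > 5 or 3*v != -9)) -> 6*s >= 2*g + 24); else branch requires 3*s >= 2*g + 3.
Before the if: (g >= 7 -> (((g > 5 or 3*v != -9) -> 3*s >= 6*buf[g + 3] - 13) and ((not (g > 5 or 3*v != -9)) -> 6*s >= 2*g + 24))) and ((not (g >= 7)) -> 3*s >= 2*g + 3)
Before s := s + 2: (g >= 7 -> (((g > 5 or 3*v != -9) -> 3*s >= 6*buf[g + 3] - 19) and ((not (g > 5 or 3*v != -9)) -> 6*s >= 2*g + 12))) and ((not (g >= 7)) -> 3*s >= 2*g - 3)
Answer: WP = (g >= 7 -> (((g > 5 or 3*v != -9) -> 3*s >= 6*buf[g + 3] - 19) and ((not (g > 5 or 3*v != -9)) -> 6*s >= 2*g + 12))) and ((not (g >= 7)) -> 3*s >= 2*g - 3)


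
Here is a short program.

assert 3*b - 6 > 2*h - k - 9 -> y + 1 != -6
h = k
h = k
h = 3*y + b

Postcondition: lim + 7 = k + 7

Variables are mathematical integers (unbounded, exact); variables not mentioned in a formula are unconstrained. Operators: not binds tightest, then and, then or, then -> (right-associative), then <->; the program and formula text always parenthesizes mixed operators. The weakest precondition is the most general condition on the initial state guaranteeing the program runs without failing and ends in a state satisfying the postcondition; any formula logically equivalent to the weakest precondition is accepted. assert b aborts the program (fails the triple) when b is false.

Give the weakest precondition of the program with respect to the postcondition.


Working backward. After the program, the postcondition lim + 7 = k + 7 must hold; in canonical form it is lim = k.
Before h := 3*y + b: lim = k
Before h := k: lim = k
Before h := k: lim = k
Before assert 3*b - 6 > 2*h - k - 9 -> y + 1 != -6: (3*b + k > 2*h - 3 -> y != -7) and lim = k
Answer: WP = (3*b + k > 2*h - 3 -> y != -7) and lim = k


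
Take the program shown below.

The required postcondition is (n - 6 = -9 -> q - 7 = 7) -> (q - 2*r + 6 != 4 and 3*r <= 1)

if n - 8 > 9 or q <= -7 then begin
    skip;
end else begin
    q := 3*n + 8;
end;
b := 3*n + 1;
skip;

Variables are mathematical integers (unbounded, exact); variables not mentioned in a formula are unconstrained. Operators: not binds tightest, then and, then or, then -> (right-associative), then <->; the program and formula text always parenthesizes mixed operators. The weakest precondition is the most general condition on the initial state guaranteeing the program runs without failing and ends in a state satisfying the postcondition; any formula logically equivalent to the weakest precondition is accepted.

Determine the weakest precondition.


Working backward. After the program, the postcondition (n - 6 = -9 -> q - 7 = 7) -> (q - 2*r + 6 != 4 and 3*r <= 1) must hold; in canonical form it is (n = -3 -> q = 14) -> (q != 2*r - 2 and 3*r <= 1).
Before skip: (n = -3 -> q = 14) -> (q != 2*r - 2 and 3*r <= 1)
Before b := 3*n + 1: (n = -3 -> q = 14) -> (q != 2*r - 2 and 3*r <= 1)
Then branch requires (n = -3 -> q = 14) -> (q != 2*r - 2 and 3*r <= 1); else branch requires (n = -3 -> 3*n = 6) -> (3*n != 2*r - 10 and 3*r <= 1).
Before the if: ((n > 17 or q <= -7) -> ((n = -3 -> q = 14) -> (q != 2*r - 2 and 3*r <= 1))) and ((not (n > 17 or q <= -7)) -> ((n = -3 -> 3*n = 6) -> (3*n != 2*r - 10 and 3*r <= 1)))
Answer: WP = ((n > 17 or q <= -7) -> ((n = -3 -> q = 14) -> (q != 2*r - 2 and 3*r <= 1))) and ((not (n > 17 or q <= -7)) -> ((n = -3 -> 3*n = 6) -> (3*n != 2*r - 10 and 3*r <= 1)))
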